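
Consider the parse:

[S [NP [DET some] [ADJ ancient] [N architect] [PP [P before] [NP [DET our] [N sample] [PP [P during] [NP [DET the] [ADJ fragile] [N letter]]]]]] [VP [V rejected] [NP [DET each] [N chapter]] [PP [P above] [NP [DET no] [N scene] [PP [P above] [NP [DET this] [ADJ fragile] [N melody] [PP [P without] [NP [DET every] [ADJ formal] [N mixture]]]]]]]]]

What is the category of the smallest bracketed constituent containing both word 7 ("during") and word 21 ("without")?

S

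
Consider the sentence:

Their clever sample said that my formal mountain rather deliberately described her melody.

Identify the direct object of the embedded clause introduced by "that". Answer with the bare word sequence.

her melody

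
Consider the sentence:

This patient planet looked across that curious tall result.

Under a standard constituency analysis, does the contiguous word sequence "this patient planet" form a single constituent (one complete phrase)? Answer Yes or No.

Yes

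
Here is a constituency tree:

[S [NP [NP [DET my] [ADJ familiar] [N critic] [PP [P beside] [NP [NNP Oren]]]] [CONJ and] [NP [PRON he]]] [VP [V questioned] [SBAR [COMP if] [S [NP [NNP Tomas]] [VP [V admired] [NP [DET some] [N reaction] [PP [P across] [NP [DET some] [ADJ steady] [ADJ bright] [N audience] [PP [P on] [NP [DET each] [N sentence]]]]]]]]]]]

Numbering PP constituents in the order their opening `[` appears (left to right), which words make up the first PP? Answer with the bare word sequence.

beside Oren

In left-to-right order the PP constituents are "beside Oren"; "across some steady bright audience on each sentence"; "on each sentence". Number 1 is "beside Oren".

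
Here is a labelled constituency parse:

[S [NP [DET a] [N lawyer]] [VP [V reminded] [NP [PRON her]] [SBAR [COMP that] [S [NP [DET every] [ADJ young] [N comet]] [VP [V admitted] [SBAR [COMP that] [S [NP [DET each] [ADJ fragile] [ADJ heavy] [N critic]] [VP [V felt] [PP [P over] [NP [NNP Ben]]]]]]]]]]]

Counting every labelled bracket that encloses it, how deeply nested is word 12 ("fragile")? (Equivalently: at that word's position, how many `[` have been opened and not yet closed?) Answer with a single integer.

9

Path from the root down to the word: S → VP → SBAR → S → VP → SBAR → S → NP → ADJ. That is 9 enclosing brackets.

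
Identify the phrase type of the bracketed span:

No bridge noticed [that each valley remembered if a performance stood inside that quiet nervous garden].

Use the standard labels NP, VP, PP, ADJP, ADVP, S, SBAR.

SBAR

The span is built around the complementizer "that" — a subordinate clause (SBAR).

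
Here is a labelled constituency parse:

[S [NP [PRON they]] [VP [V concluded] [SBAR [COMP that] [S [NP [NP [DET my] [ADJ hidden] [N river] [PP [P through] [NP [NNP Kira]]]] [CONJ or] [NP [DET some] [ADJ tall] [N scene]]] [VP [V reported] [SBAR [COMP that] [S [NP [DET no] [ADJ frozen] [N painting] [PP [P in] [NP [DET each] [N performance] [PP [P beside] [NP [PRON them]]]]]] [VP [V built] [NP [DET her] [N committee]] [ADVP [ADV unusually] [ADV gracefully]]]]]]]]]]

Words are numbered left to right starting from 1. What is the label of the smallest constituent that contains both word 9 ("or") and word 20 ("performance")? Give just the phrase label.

Both words fall inside [S my hidden river through Kira or some tall scene reported that no frozen painting in each performance beside them built her committee unusually gracefully] (words 4–27), and no smaller constituent contains them both. Label: S.

S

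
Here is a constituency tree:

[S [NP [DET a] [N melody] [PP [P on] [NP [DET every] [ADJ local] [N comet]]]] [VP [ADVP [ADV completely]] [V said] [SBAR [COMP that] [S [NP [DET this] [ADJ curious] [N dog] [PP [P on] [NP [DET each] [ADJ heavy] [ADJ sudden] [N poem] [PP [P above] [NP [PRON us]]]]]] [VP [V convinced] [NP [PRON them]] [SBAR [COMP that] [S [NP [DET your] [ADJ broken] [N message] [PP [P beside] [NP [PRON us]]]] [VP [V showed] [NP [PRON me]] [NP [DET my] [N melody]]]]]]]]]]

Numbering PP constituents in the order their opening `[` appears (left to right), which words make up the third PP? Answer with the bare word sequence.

In left-to-right order the PP constituents are "on every local comet"; "on each heavy sudden poem above us"; "above us"; "beside us". Number 3 is "above us".

above us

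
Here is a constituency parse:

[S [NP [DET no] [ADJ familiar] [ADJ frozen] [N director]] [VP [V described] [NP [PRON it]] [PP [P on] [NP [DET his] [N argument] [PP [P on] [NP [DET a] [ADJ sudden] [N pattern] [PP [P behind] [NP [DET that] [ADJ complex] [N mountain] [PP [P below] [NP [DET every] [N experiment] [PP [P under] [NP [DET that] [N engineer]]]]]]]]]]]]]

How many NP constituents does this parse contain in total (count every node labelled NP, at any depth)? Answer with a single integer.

7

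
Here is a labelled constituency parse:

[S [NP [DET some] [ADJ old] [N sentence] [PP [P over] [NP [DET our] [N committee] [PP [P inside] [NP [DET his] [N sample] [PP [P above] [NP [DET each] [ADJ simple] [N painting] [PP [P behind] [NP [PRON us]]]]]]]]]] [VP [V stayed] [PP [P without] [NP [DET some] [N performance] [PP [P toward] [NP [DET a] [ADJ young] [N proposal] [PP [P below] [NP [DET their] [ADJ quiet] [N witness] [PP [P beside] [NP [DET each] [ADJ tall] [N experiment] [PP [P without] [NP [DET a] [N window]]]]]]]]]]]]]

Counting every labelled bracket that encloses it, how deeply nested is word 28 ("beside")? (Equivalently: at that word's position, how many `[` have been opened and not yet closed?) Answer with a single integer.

The word sits inside P, which is inside PP, inside NP, inside PP, inside NP, inside PP, inside NP, inside PP, inside VP, inside S — 10 brackets in all.

10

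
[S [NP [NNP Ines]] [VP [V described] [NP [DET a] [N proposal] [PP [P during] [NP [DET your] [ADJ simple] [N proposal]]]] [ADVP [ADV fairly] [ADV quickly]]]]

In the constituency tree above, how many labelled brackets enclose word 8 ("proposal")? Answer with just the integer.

6

Counting open brackets not yet closed at "proposal": [S [VP [NP [PP [NP [N = 6.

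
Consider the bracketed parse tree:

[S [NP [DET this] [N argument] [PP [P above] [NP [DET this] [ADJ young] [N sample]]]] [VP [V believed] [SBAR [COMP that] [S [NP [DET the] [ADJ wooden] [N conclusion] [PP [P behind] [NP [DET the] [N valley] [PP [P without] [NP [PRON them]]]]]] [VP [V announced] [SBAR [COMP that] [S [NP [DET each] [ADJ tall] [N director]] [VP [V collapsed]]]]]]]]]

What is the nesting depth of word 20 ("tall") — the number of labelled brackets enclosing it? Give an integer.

9

The word sits inside ADJ, which is inside NP, inside S, inside SBAR, inside VP, inside S, inside SBAR, inside VP, inside S — 9 brackets in all.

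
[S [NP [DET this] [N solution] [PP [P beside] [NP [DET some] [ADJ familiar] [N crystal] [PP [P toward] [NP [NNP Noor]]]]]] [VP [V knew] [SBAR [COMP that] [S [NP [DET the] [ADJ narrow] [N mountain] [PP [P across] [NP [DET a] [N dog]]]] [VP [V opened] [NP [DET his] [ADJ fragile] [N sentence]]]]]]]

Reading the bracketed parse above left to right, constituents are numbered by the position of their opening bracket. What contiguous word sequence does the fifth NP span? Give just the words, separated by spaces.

a dog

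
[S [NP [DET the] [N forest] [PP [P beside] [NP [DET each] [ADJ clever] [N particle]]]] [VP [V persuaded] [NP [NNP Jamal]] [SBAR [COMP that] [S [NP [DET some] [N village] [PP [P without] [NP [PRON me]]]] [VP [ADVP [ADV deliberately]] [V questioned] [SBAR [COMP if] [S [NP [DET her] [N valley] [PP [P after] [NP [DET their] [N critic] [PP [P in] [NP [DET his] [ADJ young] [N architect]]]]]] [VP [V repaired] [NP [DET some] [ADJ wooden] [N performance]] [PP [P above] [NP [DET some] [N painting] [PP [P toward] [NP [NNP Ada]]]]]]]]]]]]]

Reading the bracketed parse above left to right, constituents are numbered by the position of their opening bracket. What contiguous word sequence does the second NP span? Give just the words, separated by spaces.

In left-to-right order the NP constituents are "the forest beside each clever particle"; "each clever particle"; "Jamal"; "some village without me"; "me"; "her valley after their critic in his young architect"; "their critic in his young architect"; "his young architect"; "some wooden performance"; "some painting toward Ada"; "Ada". Number 2 is "each clever particle".

each clever particle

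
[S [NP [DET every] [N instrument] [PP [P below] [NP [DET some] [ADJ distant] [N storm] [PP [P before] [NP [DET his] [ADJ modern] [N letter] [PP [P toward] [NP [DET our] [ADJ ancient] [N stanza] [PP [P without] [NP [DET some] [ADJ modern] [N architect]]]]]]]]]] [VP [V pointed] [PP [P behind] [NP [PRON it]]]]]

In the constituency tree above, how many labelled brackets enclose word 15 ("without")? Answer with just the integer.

10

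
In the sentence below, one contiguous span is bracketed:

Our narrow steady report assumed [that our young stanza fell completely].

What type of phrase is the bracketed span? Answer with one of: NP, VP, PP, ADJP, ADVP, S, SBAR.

SBAR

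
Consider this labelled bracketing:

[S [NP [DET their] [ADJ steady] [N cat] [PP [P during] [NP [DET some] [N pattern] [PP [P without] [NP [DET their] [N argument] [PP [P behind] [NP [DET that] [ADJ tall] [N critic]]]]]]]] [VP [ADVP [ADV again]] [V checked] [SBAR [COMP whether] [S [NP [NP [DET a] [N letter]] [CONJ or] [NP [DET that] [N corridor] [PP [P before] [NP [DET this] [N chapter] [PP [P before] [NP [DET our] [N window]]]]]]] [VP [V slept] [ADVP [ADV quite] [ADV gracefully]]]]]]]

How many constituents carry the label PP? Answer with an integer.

5

Listing each PP by its span: [PP during some pattern without their argument behind that tall critic]; [PP without their argument behind that tall critic]; [PP behind that tall critic]; [PP before this chapter before our window]; [PP before our window] — that makes 5.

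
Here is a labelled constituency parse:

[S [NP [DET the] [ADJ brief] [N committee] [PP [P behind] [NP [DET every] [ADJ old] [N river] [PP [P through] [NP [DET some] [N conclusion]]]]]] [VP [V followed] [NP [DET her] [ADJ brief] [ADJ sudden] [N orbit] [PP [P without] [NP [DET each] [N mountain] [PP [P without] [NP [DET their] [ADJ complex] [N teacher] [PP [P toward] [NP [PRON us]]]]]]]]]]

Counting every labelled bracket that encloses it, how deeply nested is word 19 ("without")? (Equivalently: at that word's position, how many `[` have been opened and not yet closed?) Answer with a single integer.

7

Path from the root down to the word: S → VP → NP → PP → NP → PP → P. That is 7 enclosing brackets.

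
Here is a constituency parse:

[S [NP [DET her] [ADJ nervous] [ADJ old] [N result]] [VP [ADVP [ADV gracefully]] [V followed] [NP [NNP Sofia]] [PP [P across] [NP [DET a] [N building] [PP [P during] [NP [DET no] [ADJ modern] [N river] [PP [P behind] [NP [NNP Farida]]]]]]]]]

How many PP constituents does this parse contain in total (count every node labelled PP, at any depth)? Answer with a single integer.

The PP constituents are: [PP across a building during no modern river behind Farida]; [PP during no modern river behind Farida]; [PP behind Farida]. Total: 3.

3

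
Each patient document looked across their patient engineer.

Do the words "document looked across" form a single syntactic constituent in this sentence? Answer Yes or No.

No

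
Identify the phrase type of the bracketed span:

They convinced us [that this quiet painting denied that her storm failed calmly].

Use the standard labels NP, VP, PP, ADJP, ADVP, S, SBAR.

"that" is the head of the bracketed span, so the span is a subordinate clause: SBAR.

SBAR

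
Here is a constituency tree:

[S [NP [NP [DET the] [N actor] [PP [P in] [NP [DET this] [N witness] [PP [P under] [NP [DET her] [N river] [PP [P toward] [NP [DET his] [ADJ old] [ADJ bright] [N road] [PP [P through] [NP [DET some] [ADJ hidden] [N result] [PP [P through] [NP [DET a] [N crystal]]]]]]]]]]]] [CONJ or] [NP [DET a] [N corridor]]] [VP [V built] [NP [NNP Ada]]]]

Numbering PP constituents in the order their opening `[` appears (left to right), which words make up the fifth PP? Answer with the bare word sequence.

through a crystal

The PP opening brackets appear, in order, over: "in this witness under her river toward his old bright road through some hidden result through a crystal"; "under her river toward his old bright road through some hidden result through a crystal"; "toward his old bright road through some hidden result through a crystal"; "through some hidden result through a crystal"; "through a crystal". The fifth one spans "through a crystal".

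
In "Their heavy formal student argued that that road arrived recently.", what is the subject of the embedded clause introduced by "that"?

that road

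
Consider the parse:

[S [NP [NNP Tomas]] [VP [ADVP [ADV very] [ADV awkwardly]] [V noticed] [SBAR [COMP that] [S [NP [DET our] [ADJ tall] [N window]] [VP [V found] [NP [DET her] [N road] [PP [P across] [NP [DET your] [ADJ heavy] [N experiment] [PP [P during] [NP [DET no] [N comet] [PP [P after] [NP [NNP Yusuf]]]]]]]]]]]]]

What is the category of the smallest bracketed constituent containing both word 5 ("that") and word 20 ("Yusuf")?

Both words fall inside [SBAR that our tall window found her road across your heavy experiment during no comet after Yusuf] (words 5–20), and no smaller constituent contains them both. Label: SBAR.

SBAR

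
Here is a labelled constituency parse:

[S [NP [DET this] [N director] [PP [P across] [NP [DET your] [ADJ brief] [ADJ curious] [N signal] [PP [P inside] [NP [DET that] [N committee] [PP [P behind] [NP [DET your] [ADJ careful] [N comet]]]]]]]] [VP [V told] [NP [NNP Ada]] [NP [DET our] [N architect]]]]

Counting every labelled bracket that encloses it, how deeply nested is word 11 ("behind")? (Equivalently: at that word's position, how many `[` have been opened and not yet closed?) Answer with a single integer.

8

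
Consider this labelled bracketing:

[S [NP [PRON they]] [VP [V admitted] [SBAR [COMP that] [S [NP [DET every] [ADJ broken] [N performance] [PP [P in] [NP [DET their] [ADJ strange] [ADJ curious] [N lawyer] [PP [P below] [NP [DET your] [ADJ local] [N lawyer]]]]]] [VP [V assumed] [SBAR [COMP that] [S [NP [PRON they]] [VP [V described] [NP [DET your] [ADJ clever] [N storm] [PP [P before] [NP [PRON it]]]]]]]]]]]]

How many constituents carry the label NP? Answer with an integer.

7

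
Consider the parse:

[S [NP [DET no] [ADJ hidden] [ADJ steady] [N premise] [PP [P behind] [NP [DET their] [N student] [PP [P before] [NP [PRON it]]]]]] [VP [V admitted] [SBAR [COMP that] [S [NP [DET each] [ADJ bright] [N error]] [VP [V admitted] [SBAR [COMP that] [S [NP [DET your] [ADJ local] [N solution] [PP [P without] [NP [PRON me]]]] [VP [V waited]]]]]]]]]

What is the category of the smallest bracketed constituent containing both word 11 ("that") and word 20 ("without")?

SBAR

The smallest bracket enclosing both words is [SBAR that each bright error admitted that your local solution without me waited], so the label is SBAR.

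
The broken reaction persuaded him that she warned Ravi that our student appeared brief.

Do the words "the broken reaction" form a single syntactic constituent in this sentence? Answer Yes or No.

Yes

The sequence corresponds to a single NP node — the noun phrase "the broken reaction".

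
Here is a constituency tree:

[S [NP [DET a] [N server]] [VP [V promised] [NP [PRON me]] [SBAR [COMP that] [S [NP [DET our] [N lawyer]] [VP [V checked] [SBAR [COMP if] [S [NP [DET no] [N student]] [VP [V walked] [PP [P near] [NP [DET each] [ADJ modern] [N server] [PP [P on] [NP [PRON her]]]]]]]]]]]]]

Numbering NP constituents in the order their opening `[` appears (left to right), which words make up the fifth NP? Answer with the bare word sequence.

each modern server on her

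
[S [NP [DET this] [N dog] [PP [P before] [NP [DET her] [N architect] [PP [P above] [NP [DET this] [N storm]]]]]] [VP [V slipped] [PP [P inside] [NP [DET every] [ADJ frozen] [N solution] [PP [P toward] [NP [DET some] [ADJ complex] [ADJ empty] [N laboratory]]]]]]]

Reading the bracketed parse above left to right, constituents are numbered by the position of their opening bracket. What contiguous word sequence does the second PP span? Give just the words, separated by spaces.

above this storm

The PP opening brackets appear, in order, over: "before her architect above this storm"; "above this storm"; "inside every frozen solution toward some complex empty laboratory"; "toward some complex empty laboratory". The second one spans "above this storm".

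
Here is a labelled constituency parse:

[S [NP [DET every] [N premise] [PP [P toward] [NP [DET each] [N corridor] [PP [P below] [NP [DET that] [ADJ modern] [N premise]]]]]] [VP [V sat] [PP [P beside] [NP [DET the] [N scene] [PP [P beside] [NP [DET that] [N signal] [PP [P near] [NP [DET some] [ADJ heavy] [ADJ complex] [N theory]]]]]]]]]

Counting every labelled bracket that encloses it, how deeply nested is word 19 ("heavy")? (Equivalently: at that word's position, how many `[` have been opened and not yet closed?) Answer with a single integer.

9

Path from the root down to the word: S → VP → PP → NP → PP → NP → PP → NP → ADJ. That is 9 enclosing brackets.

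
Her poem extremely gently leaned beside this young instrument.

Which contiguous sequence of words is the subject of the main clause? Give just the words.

her poem

The subject of the main clause is the NP immediately before the verb "leaned": "her poem".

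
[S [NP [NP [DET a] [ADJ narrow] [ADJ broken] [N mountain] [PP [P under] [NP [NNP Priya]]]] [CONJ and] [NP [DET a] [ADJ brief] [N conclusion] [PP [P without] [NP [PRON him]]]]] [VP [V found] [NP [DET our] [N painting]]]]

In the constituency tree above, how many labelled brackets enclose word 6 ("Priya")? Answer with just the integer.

6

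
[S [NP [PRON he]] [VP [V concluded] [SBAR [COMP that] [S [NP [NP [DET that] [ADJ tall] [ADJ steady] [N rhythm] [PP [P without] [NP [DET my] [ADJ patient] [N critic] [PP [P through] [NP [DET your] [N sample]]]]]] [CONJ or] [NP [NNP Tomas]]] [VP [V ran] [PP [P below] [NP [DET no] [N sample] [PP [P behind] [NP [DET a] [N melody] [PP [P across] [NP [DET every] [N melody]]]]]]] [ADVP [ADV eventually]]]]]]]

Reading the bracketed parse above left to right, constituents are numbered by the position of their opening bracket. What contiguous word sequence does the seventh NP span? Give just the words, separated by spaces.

In left-to-right order the NP constituents are "he"; "that tall steady rhythm without my patient critic through your sample or Tomas"; "that tall steady rhythm without my patient critic through your sample"; "my patient critic through your sample"; "your sample"; "Tomas"; "no sample behind a melody across every melody"; "a melody across every melody"; "every melody". Number 7 is "no sample behind a melody across every melody".

no sample behind a melody across every melody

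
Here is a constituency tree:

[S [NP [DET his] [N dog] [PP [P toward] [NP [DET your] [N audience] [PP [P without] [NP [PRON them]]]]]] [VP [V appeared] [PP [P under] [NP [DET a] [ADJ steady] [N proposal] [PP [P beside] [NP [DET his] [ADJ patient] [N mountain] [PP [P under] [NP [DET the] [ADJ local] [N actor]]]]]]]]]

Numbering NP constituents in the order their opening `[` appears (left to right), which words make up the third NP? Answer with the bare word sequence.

them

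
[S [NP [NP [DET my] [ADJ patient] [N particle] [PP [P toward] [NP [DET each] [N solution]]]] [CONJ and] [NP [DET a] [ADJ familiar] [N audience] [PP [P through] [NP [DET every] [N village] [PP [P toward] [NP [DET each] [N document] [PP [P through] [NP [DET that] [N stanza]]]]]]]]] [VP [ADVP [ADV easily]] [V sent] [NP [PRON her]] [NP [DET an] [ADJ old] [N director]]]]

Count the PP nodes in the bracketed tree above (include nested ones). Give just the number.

Listing each PP by its span: [PP toward each solution]; [PP through every village toward each document through that stanza]; [PP toward each document through that stanza]; [PP through that stanza] — that makes 4.

4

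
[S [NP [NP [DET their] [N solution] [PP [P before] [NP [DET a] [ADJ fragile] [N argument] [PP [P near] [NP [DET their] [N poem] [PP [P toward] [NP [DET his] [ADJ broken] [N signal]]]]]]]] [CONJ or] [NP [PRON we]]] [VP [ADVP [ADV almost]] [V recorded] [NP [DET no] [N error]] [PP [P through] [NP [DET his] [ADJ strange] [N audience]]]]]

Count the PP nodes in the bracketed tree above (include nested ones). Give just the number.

4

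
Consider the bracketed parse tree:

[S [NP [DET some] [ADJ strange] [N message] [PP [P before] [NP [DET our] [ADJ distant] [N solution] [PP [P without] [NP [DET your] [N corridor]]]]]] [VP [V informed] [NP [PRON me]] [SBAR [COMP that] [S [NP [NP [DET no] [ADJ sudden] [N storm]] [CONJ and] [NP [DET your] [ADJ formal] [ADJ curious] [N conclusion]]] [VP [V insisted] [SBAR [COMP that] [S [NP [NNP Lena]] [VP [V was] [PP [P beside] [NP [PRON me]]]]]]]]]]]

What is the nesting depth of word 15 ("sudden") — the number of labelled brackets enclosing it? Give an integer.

7

Path from the root down to the word: S → VP → SBAR → S → NP → NP → ADJ. That is 7 enclosing brackets.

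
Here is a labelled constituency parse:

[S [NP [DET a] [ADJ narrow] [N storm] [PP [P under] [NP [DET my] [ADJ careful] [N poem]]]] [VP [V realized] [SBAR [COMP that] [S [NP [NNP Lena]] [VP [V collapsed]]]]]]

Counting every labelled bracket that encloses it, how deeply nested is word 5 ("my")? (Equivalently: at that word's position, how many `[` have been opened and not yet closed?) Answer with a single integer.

Path from the root down to the word: S → NP → PP → NP → DET. That is 5 enclosing brackets.

5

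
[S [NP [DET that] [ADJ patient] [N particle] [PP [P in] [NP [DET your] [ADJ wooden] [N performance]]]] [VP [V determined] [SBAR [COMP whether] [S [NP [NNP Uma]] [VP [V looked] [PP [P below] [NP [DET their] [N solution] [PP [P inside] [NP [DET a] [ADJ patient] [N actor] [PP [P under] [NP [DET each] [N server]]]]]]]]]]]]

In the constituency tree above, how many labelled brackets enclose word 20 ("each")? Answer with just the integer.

12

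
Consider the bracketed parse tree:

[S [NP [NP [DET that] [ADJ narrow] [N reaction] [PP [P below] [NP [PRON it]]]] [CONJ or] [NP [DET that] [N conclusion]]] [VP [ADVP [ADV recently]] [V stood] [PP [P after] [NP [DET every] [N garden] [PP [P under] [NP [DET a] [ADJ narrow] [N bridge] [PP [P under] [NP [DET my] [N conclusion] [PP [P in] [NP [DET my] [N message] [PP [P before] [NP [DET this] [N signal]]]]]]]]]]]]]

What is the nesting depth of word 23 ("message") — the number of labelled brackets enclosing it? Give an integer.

11

The word sits inside N, which is inside NP, inside PP, inside NP, inside PP, inside NP, inside PP, inside NP, inside PP, inside VP, inside S — 11 brackets in all.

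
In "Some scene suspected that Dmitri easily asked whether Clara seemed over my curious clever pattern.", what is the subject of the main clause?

"some scene" is the NP that combines with the VP headed by "suspected" to form the main clause — the subject.

some scene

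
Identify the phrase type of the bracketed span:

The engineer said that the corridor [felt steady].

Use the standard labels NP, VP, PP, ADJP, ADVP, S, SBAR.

The span is built around the verb "felt" — a verb phrase (VP).

VP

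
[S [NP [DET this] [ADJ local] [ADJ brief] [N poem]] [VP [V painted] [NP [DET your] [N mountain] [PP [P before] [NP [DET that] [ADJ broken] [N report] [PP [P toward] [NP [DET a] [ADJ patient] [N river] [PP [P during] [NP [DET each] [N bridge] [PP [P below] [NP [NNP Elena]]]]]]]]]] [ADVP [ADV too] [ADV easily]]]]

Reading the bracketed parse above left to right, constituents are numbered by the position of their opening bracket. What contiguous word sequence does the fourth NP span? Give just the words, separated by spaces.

a patient river during each bridge below Elena

In left-to-right order the NP constituents are "this local brief poem"; "your mountain before that broken report toward a patient river during each bridge below Elena"; "that broken report toward a patient river during each bridge below Elena"; "a patient river during each bridge below Elena"; "each bridge below Elena"; "Elena". Number 4 is "a patient river during each bridge below Elena".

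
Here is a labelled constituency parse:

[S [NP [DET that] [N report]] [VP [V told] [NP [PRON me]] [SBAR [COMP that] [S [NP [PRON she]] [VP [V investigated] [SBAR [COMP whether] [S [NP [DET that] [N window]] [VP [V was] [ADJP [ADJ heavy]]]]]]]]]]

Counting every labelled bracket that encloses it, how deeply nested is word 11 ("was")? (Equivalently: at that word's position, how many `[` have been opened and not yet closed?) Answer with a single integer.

9

Counting open brackets not yet closed at "was": [S [VP [SBAR [S [VP [SBAR [S [VP [V = 9.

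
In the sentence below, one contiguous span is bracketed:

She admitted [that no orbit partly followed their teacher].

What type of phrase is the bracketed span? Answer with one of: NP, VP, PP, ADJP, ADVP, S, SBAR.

"that" is the head of the bracketed span, so the span is a subordinate clause: SBAR.

SBAR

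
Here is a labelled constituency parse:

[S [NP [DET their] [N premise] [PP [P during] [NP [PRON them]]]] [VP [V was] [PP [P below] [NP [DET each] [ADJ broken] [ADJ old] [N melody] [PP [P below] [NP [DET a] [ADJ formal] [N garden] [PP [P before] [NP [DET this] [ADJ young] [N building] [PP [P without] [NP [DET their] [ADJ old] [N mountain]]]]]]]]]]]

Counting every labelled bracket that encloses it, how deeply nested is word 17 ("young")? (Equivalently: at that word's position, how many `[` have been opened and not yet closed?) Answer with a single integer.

9

Counting open brackets not yet closed at "young": [S [VP [PP [NP [PP [NP [PP [NP [ADJ = 9.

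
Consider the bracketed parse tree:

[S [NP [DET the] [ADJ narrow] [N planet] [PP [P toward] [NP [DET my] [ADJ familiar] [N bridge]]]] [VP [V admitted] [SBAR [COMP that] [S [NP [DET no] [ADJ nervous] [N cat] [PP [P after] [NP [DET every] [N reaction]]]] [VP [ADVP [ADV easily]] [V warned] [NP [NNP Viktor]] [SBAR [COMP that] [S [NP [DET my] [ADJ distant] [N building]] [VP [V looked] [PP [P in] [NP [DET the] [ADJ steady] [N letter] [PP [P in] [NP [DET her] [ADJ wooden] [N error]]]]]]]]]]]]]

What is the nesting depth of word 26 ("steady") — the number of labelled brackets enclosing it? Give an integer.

Path from the root down to the word: S → VP → SBAR → S → VP → SBAR → S → VP → PP → NP → ADJ. That is 11 enclosing brackets.

11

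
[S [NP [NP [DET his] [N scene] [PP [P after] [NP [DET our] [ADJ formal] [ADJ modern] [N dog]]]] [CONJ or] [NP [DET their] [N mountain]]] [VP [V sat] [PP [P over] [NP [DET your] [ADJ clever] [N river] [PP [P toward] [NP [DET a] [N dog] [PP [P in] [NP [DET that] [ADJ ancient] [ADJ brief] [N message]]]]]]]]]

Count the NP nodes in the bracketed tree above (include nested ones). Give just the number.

7

The NP constituents are: [NP his scene after our formal modern dog or their mountain]; [NP his scene after our formal modern dog]; [NP our formal modern dog]; [NP their mountain]; [NP your clever river toward a dog in that ancient brief message]; [NP a dog in that ancient brief message] …. Total: 7.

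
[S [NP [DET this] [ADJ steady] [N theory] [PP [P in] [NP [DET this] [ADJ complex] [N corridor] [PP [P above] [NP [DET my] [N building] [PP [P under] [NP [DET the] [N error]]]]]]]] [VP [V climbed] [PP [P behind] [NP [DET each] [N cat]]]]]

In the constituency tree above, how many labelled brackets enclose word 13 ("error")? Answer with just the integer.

9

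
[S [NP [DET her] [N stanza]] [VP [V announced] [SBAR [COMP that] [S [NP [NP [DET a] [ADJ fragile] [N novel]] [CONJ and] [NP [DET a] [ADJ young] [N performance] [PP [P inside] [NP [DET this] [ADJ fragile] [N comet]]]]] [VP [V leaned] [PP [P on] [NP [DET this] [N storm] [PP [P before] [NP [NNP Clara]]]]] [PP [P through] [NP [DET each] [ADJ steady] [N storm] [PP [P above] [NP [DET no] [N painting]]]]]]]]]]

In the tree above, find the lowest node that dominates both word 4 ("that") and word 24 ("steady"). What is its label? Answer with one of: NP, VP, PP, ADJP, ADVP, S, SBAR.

SBAR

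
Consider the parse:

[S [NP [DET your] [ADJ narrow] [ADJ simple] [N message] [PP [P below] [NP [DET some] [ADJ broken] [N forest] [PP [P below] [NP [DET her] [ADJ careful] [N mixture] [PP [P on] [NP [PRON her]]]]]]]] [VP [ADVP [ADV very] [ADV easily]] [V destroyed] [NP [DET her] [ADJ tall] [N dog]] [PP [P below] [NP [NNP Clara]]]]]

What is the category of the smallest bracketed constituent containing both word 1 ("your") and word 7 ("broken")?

Word 1 lies under S → NP → DET; word 7 lies under S → NP → PP → NP → ADJ. The lowest shared node is the NP.

NP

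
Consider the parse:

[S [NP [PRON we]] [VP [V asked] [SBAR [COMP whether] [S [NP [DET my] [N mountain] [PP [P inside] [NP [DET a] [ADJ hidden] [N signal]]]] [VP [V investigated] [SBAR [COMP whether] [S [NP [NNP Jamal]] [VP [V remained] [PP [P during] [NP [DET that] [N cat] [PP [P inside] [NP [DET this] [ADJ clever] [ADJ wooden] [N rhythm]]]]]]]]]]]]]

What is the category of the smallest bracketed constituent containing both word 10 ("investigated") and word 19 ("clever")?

The smallest bracket enclosing both words is [VP investigated whether Jamal remained during that cat inside this clever wooden rhythm], so the label is VP.

VP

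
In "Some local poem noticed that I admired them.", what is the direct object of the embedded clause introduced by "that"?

The verb of the embedded clause introduced by "that" is "admired"; its direct object is the NP "them".

them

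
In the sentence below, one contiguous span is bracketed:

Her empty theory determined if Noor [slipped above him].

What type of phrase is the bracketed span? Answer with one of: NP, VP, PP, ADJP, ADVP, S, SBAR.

VP

"slipped" is the head of the bracketed span, so the span is a verb phrase: VP.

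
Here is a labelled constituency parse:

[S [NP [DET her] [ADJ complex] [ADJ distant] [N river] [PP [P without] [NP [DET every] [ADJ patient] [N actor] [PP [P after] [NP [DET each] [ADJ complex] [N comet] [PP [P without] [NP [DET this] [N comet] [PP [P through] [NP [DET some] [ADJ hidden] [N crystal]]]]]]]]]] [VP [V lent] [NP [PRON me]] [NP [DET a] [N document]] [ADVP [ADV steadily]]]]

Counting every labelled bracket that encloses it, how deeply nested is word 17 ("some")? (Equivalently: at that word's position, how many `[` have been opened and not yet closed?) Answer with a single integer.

11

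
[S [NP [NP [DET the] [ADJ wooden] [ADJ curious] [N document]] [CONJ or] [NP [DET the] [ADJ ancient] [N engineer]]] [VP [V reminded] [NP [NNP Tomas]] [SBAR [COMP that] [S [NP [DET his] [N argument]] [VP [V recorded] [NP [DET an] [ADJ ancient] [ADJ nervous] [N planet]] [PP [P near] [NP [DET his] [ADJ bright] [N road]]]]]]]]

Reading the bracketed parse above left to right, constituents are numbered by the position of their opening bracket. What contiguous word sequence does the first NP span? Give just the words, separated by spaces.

The NP opening brackets appear, in order, over: "the wooden curious document or the ancient engineer"; "the wooden curious document"; "the ancient engineer"; "Tomas"; "his argument"; "an ancient nervous planet"; "his bright road". The first one spans "the wooden curious document or the ancient engineer".

the wooden curious document or the ancient engineer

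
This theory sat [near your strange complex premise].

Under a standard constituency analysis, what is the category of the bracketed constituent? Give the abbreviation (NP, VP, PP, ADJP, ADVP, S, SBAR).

The span is built around the preposition "near" — a prepositional phrase (PP).

PP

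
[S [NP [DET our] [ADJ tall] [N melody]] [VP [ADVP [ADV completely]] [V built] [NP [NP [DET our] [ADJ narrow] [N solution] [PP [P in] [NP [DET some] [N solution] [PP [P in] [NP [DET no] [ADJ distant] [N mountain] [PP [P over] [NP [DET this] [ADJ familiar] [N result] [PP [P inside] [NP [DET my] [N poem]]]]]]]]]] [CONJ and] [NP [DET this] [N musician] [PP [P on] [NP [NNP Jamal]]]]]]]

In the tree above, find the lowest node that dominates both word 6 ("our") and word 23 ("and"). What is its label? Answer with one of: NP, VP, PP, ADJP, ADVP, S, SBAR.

Both words fall inside [NP our narrow solution in some solution in no distant mountain over this familiar result inside my poem and this musician on Jamal] (words 6–27), and no smaller constituent contains them both. Label: NP.

NP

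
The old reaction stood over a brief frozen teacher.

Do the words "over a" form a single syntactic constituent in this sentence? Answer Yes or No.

No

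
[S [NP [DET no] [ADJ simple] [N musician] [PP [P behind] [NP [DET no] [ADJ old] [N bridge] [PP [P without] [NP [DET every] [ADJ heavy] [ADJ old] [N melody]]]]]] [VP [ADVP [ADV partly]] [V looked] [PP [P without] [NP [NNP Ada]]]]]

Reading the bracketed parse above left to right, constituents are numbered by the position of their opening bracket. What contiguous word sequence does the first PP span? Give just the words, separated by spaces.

behind no old bridge without every heavy old melody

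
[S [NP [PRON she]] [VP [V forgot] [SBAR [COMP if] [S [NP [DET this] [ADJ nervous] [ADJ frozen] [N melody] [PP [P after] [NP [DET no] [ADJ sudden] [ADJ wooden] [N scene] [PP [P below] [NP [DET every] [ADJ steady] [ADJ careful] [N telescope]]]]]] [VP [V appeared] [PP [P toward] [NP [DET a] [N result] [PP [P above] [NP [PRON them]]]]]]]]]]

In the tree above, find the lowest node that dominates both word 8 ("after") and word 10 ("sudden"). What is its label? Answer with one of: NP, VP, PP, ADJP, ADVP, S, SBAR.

PP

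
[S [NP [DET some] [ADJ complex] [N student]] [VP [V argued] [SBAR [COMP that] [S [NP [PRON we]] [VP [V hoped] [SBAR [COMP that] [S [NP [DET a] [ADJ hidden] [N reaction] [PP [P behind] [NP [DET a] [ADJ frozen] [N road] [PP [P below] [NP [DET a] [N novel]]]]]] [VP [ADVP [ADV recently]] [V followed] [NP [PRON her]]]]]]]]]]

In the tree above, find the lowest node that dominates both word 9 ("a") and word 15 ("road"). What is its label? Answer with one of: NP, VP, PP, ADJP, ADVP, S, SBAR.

NP

Both words fall inside [NP a hidden reaction behind a frozen road below a novel] (words 9–18), and no smaller constituent contains them both. Label: NP.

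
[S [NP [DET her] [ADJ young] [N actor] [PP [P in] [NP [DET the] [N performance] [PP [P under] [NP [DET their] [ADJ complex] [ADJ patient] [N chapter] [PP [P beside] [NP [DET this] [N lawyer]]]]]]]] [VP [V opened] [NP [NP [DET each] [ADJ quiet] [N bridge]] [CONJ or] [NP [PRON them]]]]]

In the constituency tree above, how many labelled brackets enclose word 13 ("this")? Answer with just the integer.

9

Path from the root down to the word: S → NP → PP → NP → PP → NP → PP → NP → DET. That is 9 enclosing brackets.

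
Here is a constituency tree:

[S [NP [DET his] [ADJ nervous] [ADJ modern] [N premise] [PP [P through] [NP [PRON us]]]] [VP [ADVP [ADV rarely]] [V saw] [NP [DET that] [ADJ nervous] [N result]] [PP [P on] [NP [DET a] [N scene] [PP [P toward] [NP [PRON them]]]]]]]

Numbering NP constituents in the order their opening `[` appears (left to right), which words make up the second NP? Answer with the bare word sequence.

In left-to-right order the NP constituents are "his nervous modern premise through us"; "us"; "that nervous result"; "a scene toward them"; "them". Number 2 is "us".

us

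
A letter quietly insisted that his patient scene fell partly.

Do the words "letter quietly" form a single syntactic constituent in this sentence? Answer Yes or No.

No

"letter" belongs to the noun phrase "a letter" while "quietly" belongs to the verb phrase "quietly insisted that his patient scene fell partly"; a span that runs across that boundary is not a single phrase.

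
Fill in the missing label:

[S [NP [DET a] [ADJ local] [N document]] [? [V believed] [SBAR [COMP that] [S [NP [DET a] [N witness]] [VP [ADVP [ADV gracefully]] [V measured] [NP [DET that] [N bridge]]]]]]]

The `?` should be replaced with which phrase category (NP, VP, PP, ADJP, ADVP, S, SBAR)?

Looking at what the `?` directly dominates — V 'believed', SBAR — this is a verb phrase (VP).

VP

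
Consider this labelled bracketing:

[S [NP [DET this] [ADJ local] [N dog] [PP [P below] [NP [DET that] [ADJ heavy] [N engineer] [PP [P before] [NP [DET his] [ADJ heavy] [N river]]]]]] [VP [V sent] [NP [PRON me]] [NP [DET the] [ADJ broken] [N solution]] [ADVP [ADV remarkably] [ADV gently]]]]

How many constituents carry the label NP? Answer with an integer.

Listing each NP by its span: [NP this local dog below that heavy engineer before his heavy river]; [NP that heavy engineer before his heavy river]; [NP his heavy river]; [NP me]; [NP the broken solution] — that makes 5.

5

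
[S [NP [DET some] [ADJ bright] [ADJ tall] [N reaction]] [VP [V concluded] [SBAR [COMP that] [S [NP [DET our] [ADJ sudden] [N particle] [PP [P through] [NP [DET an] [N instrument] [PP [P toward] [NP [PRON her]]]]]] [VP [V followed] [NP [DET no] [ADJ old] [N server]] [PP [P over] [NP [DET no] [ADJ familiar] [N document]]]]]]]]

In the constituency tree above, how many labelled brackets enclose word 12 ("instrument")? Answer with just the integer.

The word sits inside N, which is inside NP, inside PP, inside NP, inside S, inside SBAR, inside VP, inside S — 8 brackets in all.

8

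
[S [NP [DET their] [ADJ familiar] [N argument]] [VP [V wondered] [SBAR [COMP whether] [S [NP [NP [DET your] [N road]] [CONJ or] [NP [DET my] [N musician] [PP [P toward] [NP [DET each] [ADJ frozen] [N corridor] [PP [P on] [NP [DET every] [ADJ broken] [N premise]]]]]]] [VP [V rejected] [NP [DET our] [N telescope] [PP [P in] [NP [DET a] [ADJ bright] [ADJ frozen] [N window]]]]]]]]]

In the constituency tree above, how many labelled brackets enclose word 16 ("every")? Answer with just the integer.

11

Counting open brackets not yet closed at "every": [S [VP [SBAR [S [NP [NP [PP [NP [PP [NP [DET = 11.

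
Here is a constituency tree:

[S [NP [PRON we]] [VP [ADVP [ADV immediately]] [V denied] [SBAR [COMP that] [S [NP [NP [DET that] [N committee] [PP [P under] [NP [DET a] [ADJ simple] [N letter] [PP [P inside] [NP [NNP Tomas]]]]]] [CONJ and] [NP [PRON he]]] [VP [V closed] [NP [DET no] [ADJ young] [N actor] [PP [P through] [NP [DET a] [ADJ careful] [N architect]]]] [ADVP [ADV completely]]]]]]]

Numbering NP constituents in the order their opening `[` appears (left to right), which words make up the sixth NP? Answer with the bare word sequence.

he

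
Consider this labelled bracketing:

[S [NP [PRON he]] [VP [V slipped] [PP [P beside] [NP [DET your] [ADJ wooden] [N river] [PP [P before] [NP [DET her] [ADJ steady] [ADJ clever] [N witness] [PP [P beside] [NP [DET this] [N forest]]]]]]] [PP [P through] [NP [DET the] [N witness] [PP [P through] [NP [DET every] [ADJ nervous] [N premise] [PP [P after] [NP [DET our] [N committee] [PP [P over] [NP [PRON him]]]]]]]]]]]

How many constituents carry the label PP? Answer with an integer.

7

Listing each PP by its span: [PP beside your wooden river before her steady clever witness beside this forest]; [PP before her steady clever witness beside this forest]; [PP beside this forest]; [PP through the witness through every nervous premise after our committee over him]; [PP through every nervous premise after our committee over him]; [PP after our committee over him] … — that makes 7.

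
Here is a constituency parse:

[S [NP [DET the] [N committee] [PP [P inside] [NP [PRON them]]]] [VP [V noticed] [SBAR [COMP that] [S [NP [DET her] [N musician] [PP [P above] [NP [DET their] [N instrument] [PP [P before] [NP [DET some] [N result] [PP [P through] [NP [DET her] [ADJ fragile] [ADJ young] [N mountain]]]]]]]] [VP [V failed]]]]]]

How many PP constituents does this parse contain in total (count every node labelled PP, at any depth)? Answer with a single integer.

4

The PP constituents are: [PP inside them]; [PP above their instrument before some result through her fragile young mountain]; [PP before some result through her fragile young mountain]; [PP through her fragile young mountain]. Total: 4.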